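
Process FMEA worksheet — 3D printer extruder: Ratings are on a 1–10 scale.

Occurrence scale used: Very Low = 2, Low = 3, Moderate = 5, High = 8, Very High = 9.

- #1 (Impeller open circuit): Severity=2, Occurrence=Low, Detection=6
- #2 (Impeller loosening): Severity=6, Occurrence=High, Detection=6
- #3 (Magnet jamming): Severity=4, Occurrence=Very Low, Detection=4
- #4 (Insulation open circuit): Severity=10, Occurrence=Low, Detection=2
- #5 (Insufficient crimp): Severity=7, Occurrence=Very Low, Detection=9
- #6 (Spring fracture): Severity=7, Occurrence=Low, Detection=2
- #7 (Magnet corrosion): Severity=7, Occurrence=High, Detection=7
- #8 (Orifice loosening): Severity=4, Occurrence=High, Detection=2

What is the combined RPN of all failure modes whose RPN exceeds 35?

1008

RPN = Severity × Occurrence × Detection:
  #1: 2 × 3 × 6 = 36
  #2: 6 × 8 × 6 = 288
  #3: 4 × 2 × 4 = 32
  #4: 10 × 3 × 2 = 60
  #5: 7 × 2 × 9 = 126
  #6: 7 × 3 × 2 = 42
  #7: 7 × 8 × 7 = 392
  #8: 4 × 8 × 2 = 64
RPN > 35: #1 (36), #2 (288), #4 (60), #5 (126), #6 (42), #7 (392), #8 (64).
Sum: 36 + 288 + 60 + 126 + 42 + 392 + 64 = 1008.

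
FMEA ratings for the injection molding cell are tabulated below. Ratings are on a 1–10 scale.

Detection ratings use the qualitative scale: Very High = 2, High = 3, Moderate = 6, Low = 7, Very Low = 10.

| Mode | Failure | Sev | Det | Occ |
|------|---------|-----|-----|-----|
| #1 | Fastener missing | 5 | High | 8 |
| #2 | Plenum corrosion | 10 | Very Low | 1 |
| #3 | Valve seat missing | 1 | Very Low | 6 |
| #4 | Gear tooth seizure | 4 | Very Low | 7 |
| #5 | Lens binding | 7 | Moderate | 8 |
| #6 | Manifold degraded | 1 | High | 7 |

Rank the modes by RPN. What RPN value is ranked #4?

100

RPN = Severity × Occurrence × Detection:
  #1: 5 × 8 × 3 = 120
  #2: 10 × 1 × 10 = 100
  #3: 1 × 6 × 10 = 60
  #4: 4 × 7 × 10 = 280
  #5: 7 × 8 × 6 = 336
  #6: 1 × 7 × 3 = 21
Sorted descending: 336, 280, 120, 100, 60, 21.
The fourth-highest RPN is 100 (#2).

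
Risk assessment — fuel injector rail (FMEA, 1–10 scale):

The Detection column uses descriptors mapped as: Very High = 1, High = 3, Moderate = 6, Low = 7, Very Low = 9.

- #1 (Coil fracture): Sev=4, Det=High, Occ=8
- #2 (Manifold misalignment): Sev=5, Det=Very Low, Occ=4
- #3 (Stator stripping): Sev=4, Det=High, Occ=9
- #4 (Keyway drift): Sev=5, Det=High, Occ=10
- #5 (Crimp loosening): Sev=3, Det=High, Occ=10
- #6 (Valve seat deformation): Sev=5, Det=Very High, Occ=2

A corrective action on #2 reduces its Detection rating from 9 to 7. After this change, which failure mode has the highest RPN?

RPN = Severity × Occurrence × Detection:
  #1: 4 × 8 × 3 = 96
  #2: 5 × 4 × 9 = 180
  #3: 4 × 9 × 3 = 108
  #4: 5 × 10 × 3 = 150
  #5: 3 × 10 × 3 = 90
  #6: 5 × 2 × 1 = 10
After action: #2 → 5 × 4 × 7 = 140.
Revised RPNs: #4=150, #2=140, #3=108, #1=96, #5=90, #6=10.
Highest is now #4 (150).

#4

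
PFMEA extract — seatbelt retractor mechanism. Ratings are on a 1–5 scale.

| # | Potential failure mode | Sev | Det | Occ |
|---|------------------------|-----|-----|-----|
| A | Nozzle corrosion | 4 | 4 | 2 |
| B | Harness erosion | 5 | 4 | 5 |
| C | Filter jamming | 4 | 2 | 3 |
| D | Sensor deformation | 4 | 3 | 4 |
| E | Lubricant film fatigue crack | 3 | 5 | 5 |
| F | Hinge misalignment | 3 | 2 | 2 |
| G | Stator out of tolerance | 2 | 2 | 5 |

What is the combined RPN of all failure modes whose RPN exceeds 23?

RPN = Severity × Occurrence × Detection:
  A: 4 × 2 × 4 = 32
  B: 5 × 5 × 4 = 100
  C: 4 × 3 × 2 = 24
  D: 4 × 4 × 3 = 48
  E: 3 × 5 × 5 = 75
  F: 3 × 2 × 2 = 12
  G: 2 × 5 × 2 = 20
RPN > 23: A (32), B (100), C (24), D (48), E (75).
Sum: 32 + 100 + 24 + 48 + 75 = 279.

279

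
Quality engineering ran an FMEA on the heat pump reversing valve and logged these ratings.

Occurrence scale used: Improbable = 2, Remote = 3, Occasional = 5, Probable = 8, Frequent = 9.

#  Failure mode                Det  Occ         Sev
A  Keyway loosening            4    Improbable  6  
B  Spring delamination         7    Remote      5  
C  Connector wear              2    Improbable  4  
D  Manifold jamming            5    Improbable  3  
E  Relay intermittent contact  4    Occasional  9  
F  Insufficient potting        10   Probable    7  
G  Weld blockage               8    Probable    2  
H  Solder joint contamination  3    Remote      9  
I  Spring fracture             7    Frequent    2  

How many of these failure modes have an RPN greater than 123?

4

RPN = Severity × Occurrence × Detection:
  A: 6 × 2 × 4 = 48
  B: 5 × 3 × 7 = 105
  C: 4 × 2 × 2 = 16
  D: 3 × 2 × 5 = 30
  E: 9 × 5 × 4 = 180
  F: 7 × 8 × 10 = 560
  G: 2 × 8 × 8 = 128
  H: 9 × 3 × 3 = 81
  I: 2 × 9 × 7 = 126
Modes with RPN > 123: E (180), F (560), G (128), I (126) → 4.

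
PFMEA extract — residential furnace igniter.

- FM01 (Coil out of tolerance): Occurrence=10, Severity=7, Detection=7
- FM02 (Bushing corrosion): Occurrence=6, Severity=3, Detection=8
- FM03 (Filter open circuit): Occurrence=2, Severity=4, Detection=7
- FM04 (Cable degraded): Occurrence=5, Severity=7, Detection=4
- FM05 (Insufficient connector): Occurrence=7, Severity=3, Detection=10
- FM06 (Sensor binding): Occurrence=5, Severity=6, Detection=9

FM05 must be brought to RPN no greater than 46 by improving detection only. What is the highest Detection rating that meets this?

2

FM05: S=3, O=7, D=10 → current RPN = 210.
Fixed product = 21. Need 21 × D ≤ 46, so D ≤ 46/21 = 2.19.
Maximum integer Detection rating = 2 (gives RPN 42; D=3 would give 63 > 46).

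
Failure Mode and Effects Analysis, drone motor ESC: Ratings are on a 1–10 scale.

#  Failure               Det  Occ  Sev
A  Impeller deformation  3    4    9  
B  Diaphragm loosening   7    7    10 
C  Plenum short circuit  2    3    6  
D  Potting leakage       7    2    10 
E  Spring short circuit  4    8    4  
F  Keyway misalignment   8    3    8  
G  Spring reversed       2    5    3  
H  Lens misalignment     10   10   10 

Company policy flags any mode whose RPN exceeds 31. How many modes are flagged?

7

RPN = Severity × Occurrence × Detection:
  A: 9 × 4 × 3 = 108
  B: 10 × 7 × 7 = 490
  C: 6 × 3 × 2 = 36
  D: 10 × 2 × 7 = 140
  E: 4 × 8 × 4 = 128
  F: 8 × 3 × 8 = 192
  G: 3 × 5 × 2 = 30
  H: 10 × 10 × 10 = 1000
Modes with RPN > 31: A (108), B (490), C (36), D (140), E (128), F (192), H (1000) → 7.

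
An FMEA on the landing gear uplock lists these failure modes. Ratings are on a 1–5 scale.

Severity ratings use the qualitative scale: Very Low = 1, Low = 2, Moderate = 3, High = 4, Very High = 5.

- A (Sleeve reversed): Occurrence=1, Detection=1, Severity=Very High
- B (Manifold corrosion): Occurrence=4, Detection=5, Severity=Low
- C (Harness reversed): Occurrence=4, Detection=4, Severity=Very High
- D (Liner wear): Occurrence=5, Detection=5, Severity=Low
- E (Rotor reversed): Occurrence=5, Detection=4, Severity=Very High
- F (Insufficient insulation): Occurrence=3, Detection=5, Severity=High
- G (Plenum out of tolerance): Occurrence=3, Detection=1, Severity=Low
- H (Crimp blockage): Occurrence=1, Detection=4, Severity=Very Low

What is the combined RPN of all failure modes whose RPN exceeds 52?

240

RPN = Severity × Occurrence × Detection:
  A: 5 × 1 × 1 = 5
  B: 2 × 4 × 5 = 40
  C: 5 × 4 × 4 = 80
  D: 2 × 5 × 5 = 50
  E: 5 × 5 × 4 = 100
  F: 4 × 3 × 5 = 60
  G: 2 × 3 × 1 = 6
  H: 1 × 1 × 4 = 4
RPN > 52: C (80), E (100), F (60).
Sum: 80 + 100 + 60 = 240.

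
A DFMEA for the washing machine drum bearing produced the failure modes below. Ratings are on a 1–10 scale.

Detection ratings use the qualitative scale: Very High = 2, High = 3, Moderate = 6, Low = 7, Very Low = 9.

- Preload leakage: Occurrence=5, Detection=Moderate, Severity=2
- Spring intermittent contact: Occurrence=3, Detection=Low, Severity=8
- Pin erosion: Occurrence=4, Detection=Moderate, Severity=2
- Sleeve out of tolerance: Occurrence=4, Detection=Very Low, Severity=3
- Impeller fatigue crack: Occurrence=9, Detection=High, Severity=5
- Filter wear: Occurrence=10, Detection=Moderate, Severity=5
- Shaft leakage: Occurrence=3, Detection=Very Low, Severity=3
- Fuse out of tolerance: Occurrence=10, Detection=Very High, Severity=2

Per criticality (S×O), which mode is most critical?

Criticality = Severity × Occurrence:
  Preload leakage: 2 × 5 = 10
  Spring intermittent contact: 8 × 3 = 24
  Pin erosion: 2 × 4 = 8
  Sleeve out of tolerance: 3 × 4 = 12
  Impeller fatigue crack: 5 × 9 = 45
  Filter wear: 5 × 10 = 50
  Shaft leakage: 3 × 3 = 9
  Fuse out of tolerance: 2 × 10 = 20
Highest criticality is 50 → Filter wear.

Filter wear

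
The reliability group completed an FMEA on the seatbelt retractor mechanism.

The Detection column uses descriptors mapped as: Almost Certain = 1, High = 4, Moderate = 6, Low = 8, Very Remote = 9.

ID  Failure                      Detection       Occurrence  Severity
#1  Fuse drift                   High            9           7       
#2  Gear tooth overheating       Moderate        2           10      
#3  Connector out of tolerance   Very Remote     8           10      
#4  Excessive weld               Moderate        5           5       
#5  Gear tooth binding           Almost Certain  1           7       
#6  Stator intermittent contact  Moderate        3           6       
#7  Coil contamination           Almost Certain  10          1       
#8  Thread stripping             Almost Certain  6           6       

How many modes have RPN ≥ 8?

RPN = Severity × Occurrence × Detection:
  #1: 7 × 9 × 4 = 252
  #2: 10 × 2 × 6 = 120
  #3: 10 × 8 × 9 = 720
  #4: 5 × 5 × 6 = 150
  #5: 7 × 1 × 1 = 7
  #6: 6 × 3 × 6 = 108
  #7: 1 × 10 × 1 = 10
  #8: 6 × 6 × 1 = 36
Modes with RPN ≥ 8: #1 (252), #2 (120), #3 (720), #4 (150), #6 (108), #7 (10), #8 (36) → 7.

7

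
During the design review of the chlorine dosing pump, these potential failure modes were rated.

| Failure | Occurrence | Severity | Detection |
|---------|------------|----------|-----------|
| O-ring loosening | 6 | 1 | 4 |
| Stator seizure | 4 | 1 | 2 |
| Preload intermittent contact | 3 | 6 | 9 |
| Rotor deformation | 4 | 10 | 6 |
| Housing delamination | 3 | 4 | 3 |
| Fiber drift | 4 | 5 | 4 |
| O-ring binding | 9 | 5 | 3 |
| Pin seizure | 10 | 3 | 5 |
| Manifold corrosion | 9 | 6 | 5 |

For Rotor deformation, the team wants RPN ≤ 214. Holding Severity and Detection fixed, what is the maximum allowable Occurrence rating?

Rotor deformation: S=10, O=4, D=6 → current RPN = 240.
Fixed product = 60. Need 60 × O ≤ 214, so O ≤ 214/60 = 3.57.
Maximum integer Occurrence rating = 3 (gives RPN 180; O=4 would give 240 > 214).

3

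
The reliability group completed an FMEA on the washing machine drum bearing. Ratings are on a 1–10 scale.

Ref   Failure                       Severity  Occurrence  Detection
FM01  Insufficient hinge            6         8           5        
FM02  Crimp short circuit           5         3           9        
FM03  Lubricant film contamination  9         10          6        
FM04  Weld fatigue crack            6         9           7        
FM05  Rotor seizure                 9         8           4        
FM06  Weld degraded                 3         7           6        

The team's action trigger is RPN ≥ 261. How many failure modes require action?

RPN = Severity × Occurrence × Detection:
  FM01: 6 × 8 × 5 = 240
  FM02: 5 × 3 × 9 = 135
  FM03: 9 × 10 × 6 = 540
  FM04: 6 × 9 × 7 = 378
  FM05: 9 × 8 × 4 = 288
  FM06: 3 × 7 × 6 = 126
Modes with RPN ≥ 261: FM03 (540), FM04 (378), FM05 (288) → 3.

3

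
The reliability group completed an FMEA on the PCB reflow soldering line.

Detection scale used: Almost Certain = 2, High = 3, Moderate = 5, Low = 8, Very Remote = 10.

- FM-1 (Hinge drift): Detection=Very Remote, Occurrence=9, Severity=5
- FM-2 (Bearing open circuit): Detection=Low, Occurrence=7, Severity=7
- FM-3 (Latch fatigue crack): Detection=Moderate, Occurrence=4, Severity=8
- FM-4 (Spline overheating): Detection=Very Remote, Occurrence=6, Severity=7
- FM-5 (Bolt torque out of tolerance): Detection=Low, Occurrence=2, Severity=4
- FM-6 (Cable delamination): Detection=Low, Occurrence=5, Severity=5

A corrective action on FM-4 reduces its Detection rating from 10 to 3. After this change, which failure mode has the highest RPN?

FM-1

RPN = Severity × Occurrence × Detection:
  FM-1: 5 × 9 × 10 = 450
  FM-2: 7 × 7 × 8 = 392
  FM-3: 8 × 4 × 5 = 160
  FM-4: 7 × 6 × 10 = 420
  FM-5: 4 × 2 × 8 = 64
  FM-6: 5 × 5 × 8 = 200
After action: FM-4 → 7 × 6 × 3 = 126.
Revised RPNs: FM-1=450, FM-2=392, FM-6=200, FM-3=160, FM-4=126, FM-5=64.
Highest is now FM-1 (450).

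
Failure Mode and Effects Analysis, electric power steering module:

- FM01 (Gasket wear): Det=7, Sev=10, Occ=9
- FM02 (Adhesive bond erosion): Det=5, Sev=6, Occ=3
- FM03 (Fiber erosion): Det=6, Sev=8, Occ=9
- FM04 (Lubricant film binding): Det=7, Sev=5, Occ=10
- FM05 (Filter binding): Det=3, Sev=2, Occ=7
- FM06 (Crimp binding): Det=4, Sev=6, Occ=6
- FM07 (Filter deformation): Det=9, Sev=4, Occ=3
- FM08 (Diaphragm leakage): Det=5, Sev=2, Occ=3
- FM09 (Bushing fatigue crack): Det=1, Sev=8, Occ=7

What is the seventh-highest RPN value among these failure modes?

56

RPN = Severity × Occurrence × Detection:
  FM01: 10 × 9 × 7 = 630
  FM02: 6 × 3 × 5 = 90
  FM03: 8 × 9 × 6 = 432
  FM04: 5 × 10 × 7 = 350
  FM05: 2 × 7 × 3 = 42
  FM06: 6 × 6 × 4 = 144
  FM07: 4 × 3 × 9 = 108
  FM08: 2 × 3 × 5 = 30
  FM09: 8 × 7 × 1 = 56
Sorted descending: 630, 432, 350, 144, 108, 90, 56, 42, 30.
The seventh-highest RPN is 56 (FM09).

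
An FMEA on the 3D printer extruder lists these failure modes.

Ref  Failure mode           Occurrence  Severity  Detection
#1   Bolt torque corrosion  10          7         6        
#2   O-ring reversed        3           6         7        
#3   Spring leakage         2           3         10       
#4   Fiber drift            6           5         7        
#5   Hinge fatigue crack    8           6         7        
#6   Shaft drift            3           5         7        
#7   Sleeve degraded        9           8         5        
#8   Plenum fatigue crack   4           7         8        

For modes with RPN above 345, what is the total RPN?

RPN = Severity × Occurrence × Detection:
  #1: 7 × 10 × 6 = 420
  #2: 6 × 3 × 7 = 126
  #3: 3 × 2 × 10 = 60
  #4: 5 × 6 × 7 = 210
  #5: 6 × 8 × 7 = 336
  #6: 5 × 3 × 7 = 105
  #7: 8 × 9 × 5 = 360
  #8: 7 × 4 × 8 = 224
RPN > 345: #1 (420), #7 (360).
Sum: 420 + 360 = 780.

780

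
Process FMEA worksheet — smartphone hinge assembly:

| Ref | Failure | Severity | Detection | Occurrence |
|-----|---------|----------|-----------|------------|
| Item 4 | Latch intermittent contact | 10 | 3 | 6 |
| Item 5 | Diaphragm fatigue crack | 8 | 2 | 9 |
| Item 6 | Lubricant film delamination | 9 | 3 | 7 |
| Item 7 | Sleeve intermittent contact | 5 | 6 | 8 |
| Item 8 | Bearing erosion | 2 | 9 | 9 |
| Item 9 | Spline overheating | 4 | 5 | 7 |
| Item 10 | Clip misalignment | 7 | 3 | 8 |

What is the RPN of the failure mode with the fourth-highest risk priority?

RPN = Severity × Occurrence × Detection:
  Item 4: 10 × 6 × 3 = 180
  Item 5: 8 × 9 × 2 = 144
  Item 6: 9 × 7 × 3 = 189
  Item 7: 5 × 8 × 6 = 240
  Item 8: 2 × 9 × 9 = 162
  Item 9: 4 × 7 × 5 = 140
  Item 10: 7 × 8 × 3 = 168
Sorted descending: 240, 189, 180, 168, 162, 144, 140.
The fourth-highest RPN is 168 (Item 10).

168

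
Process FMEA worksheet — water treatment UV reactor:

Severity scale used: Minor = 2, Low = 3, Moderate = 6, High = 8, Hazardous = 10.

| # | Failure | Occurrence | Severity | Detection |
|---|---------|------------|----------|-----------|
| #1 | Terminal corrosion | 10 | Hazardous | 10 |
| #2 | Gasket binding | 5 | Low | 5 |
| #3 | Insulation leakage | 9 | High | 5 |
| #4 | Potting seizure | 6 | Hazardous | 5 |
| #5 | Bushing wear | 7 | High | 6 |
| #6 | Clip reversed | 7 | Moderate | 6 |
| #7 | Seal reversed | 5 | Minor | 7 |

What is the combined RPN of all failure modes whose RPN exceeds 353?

1360

RPN = Severity × Occurrence × Detection:
  #1: 10 × 10 × 10 = 1000
  #2: 3 × 5 × 5 = 75
  #3: 8 × 9 × 5 = 360
  #4: 10 × 6 × 5 = 300
  #5: 8 × 7 × 6 = 336
  #6: 6 × 7 × 6 = 252
  #7: 2 × 5 × 7 = 70
RPN > 353: #1 (1000), #3 (360).
Sum: 1000 + 360 = 1360.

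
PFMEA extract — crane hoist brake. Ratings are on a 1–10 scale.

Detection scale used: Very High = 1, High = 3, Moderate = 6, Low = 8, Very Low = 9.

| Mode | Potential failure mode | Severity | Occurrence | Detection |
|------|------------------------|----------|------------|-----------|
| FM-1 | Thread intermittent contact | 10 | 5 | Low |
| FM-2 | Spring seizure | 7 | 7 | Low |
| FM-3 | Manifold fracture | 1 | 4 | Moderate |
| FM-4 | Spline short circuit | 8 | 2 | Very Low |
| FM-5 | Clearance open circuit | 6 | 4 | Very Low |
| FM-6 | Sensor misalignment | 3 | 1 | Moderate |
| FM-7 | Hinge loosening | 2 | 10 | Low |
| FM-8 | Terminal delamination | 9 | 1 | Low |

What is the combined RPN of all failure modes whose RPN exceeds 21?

RPN = Severity × Occurrence × Detection:
  FM-1: 10 × 5 × 8 = 400
  FM-2: 7 × 7 × 8 = 392
  FM-3: 1 × 4 × 6 = 24
  FM-4: 8 × 2 × 9 = 144
  FM-5: 6 × 4 × 9 = 216
  FM-6: 3 × 1 × 6 = 18
  FM-7: 2 × 10 × 8 = 160
  FM-8: 9 × 1 × 8 = 72
RPN > 21: FM-1 (400), FM-2 (392), FM-3 (24), FM-4 (144), FM-5 (216), FM-7 (160), FM-8 (72).
Sum: 400 + 392 + 24 + 144 + 216 + 160 + 72 = 1408.

1408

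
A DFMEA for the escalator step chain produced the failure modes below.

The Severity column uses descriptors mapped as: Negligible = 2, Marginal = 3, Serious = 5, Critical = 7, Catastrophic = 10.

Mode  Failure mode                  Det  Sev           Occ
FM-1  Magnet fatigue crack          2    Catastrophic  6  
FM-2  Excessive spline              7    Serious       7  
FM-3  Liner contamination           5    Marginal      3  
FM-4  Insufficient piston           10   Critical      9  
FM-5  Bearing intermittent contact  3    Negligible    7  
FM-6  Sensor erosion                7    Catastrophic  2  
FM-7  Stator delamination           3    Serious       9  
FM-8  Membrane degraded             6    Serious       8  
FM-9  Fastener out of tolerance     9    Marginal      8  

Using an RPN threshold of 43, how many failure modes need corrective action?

8

RPN = Severity × Occurrence × Detection:
  FM-1: 10 × 6 × 2 = 120
  FM-2: 5 × 7 × 7 = 245
  FM-3: 3 × 3 × 5 = 45
  FM-4: 7 × 9 × 10 = 630
  FM-5: 2 × 7 × 3 = 42
  FM-6: 10 × 2 × 7 = 140
  FM-7: 5 × 9 × 3 = 135
  FM-8: 5 × 8 × 6 = 240
  FM-9: 3 × 8 × 9 = 216
Modes with RPN ≥ 43: FM-1 (120), FM-2 (245), FM-3 (45), FM-4 (630), FM-6 (140), FM-7 (135), FM-8 (240), FM-9 (216) → 8.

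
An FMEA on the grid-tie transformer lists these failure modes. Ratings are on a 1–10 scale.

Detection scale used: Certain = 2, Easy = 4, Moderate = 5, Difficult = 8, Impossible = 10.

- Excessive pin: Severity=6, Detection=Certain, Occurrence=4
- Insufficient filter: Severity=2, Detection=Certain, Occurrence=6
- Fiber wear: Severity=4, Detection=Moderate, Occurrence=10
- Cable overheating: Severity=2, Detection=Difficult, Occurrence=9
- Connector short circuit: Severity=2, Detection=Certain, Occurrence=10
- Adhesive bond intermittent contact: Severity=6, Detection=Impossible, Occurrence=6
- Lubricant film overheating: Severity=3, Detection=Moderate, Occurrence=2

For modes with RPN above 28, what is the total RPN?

822

RPN = Severity × Occurrence × Detection:
  Excessive pin: 6 × 4 × 2 = 48
  Insufficient filter: 2 × 6 × 2 = 24
  Fiber wear: 4 × 10 × 5 = 200
  Cable overheating: 2 × 9 × 8 = 144
  Connector short circuit: 2 × 10 × 2 = 40
  Adhesive bond intermittent contact: 6 × 6 × 10 = 360
  Lubricant film overheating: 3 × 2 × 5 = 30
RPN > 28: Excessive pin (48), Fiber wear (200), Cable overheating (144), Connector short circuit (40), Adhesive bond intermittent contact (360), Lubricant film overheating (30).
Sum: 48 + 200 + 144 + 40 + 360 + 30 = 822.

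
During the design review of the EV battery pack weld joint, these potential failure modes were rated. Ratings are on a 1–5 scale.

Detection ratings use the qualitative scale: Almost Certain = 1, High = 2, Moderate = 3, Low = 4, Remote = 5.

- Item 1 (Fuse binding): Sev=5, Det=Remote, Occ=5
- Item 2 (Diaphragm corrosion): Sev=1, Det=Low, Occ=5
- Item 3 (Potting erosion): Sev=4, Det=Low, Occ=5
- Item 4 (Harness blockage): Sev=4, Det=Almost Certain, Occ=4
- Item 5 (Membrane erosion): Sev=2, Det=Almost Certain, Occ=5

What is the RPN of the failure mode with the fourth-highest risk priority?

RPN = Severity × Occurrence × Detection:
  Item 1: 5 × 5 × 5 = 125
  Item 2: 1 × 5 × 4 = 20
  Item 3: 4 × 5 × 4 = 80
  Item 4: 4 × 4 × 1 = 16
  Item 5: 2 × 5 × 1 = 10
Sorted descending: 125, 80, 20, 16, 10.
The fourth-highest RPN is 16 (Item 4).

16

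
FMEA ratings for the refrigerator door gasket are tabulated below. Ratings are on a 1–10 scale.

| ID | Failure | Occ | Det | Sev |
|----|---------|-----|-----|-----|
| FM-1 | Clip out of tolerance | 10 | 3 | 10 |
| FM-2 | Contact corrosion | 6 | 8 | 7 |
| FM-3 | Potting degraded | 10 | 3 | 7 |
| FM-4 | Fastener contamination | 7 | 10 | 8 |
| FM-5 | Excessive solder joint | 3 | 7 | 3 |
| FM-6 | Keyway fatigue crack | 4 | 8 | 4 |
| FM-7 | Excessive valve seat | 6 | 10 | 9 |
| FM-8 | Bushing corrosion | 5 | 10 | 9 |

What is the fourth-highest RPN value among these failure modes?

RPN = Severity × Occurrence × Detection:
  FM-1: 10 × 10 × 3 = 300
  FM-2: 7 × 6 × 8 = 336
  FM-3: 7 × 10 × 3 = 210
  FM-4: 8 × 7 × 10 = 560
  FM-5: 3 × 3 × 7 = 63
  FM-6: 4 × 4 × 8 = 128
  FM-7: 9 × 6 × 10 = 540
  FM-8: 9 × 5 × 10 = 450
Sorted descending: 560, 540, 450, 336, 300, 210, 128, 63.
The fourth-highest RPN is 336 (FM-2).

336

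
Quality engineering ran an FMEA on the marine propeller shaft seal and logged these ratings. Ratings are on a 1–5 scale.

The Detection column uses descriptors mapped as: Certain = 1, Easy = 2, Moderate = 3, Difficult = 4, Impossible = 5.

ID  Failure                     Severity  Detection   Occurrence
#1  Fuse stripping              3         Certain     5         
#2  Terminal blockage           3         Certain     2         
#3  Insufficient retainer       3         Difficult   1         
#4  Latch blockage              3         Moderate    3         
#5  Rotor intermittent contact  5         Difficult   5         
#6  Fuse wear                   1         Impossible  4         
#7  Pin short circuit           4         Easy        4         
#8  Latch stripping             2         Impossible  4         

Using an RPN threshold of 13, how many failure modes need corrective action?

RPN = Severity × Occurrence × Detection:
  #1: 3 × 5 × 1 = 15
  #2: 3 × 2 × 1 = 6
  #3: 3 × 1 × 4 = 12
  #4: 3 × 3 × 3 = 27
  #5: 5 × 5 × 4 = 100
  #6: 1 × 4 × 5 = 20
  #7: 4 × 4 × 2 = 32
  #8: 2 × 4 × 5 = 40
Modes with RPN ≥ 13: #1 (15), #4 (27), #5 (100), #6 (20), #7 (32), #8 (40) → 6.

6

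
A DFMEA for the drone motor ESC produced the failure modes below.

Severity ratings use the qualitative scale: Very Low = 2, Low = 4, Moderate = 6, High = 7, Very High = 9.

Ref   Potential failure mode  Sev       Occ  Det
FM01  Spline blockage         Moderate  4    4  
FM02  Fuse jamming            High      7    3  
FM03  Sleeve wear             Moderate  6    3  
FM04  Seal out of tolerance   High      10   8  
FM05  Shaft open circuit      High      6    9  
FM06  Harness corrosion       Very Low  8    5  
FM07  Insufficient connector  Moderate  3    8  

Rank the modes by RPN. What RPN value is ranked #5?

RPN = Severity × Occurrence × Detection:
  FM01: 6 × 4 × 4 = 96
  FM02: 7 × 7 × 3 = 147
  FM03: 6 × 6 × 3 = 108
  FM04: 7 × 10 × 8 = 560
  FM05: 7 × 6 × 9 = 378
  FM06: 2 × 8 × 5 = 80
  FM07: 6 × 3 × 8 = 144
Sorted descending: 560, 378, 147, 144, 108, 96, 80.
The fifth-highest RPN is 108 (FM03).

108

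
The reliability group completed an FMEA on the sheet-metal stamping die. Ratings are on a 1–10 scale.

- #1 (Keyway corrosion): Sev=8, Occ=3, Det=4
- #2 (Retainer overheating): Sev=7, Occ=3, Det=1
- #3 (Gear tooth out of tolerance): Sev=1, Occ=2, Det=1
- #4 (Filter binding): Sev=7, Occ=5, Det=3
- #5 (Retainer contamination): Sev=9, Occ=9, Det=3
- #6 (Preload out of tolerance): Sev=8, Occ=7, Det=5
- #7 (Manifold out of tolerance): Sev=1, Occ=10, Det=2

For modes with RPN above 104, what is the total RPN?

RPN = Severity × Occurrence × Detection:
  #1: 8 × 3 × 4 = 96
  #2: 7 × 3 × 1 = 21
  #3: 1 × 2 × 1 = 2
  #4: 7 × 5 × 3 = 105
  #5: 9 × 9 × 3 = 243
  #6: 8 × 7 × 5 = 280
  #7: 1 × 10 × 2 = 20
RPN > 104: #4 (105), #5 (243), #6 (280).
Sum: 105 + 243 + 280 = 628.

628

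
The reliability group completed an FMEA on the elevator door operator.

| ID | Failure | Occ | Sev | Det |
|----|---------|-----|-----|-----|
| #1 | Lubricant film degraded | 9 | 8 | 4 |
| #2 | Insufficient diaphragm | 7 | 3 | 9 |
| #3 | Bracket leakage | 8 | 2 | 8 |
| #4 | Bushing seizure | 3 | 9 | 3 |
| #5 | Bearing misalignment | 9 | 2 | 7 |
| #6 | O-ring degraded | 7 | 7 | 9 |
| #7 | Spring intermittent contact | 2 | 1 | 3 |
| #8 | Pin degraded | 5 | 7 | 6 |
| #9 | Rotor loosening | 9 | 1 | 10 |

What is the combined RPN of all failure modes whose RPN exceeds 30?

RPN = Severity × Occurrence × Detection:
  #1: 8 × 9 × 4 = 288
  #2: 3 × 7 × 9 = 189
  #3: 2 × 8 × 8 = 128
  #4: 9 × 3 × 3 = 81
  #5: 2 × 9 × 7 = 126
  #6: 7 × 7 × 9 = 441
  #7: 1 × 2 × 3 = 6
  #8: 7 × 5 × 6 = 210
  #9: 1 × 9 × 10 = 90
RPN > 30: #1 (288), #2 (189), #3 (128), #4 (81), #5 (126), #6 (441), #8 (210), #9 (90).
Sum: 288 + 189 + 128 + 81 + 126 + 441 + 210 + 90 = 1553.

1553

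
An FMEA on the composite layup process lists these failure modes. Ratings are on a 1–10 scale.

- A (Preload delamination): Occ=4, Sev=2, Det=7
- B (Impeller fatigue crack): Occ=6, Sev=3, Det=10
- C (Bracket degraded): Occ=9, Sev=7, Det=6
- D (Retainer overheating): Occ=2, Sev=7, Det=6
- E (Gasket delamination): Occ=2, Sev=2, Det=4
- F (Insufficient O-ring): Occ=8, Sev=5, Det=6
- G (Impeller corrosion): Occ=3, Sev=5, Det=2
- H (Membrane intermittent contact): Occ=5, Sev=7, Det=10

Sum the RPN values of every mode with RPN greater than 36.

1288

RPN = Severity × Occurrence × Detection:
  A: 2 × 4 × 7 = 56
  B: 3 × 6 × 10 = 180
  C: 7 × 9 × 6 = 378
  D: 7 × 2 × 6 = 84
  E: 2 × 2 × 4 = 16
  F: 5 × 8 × 6 = 240
  G: 5 × 3 × 2 = 30
  H: 7 × 5 × 10 = 350
RPN > 36: A (56), B (180), C (378), D (84), F (240), H (350).
Sum: 56 + 180 + 378 + 84 + 240 + 350 = 1288.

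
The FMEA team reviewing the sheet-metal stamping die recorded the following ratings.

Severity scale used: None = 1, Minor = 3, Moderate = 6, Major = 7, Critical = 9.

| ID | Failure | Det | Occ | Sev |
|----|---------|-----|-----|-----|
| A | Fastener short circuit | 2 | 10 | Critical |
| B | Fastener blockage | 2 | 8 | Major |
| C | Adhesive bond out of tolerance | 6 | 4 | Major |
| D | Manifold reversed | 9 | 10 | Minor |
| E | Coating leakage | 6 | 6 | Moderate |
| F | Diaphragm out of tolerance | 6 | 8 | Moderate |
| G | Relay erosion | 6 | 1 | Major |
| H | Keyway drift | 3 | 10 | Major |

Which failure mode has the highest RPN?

F

RPN = Severity × Occurrence × Detection:
  A: 9 × 10 × 2 = 180
  B: 7 × 8 × 2 = 112
  C: 7 × 4 × 6 = 168
  D: 3 × 10 × 9 = 270
  E: 6 × 6 × 6 = 216
  F: 6 × 8 × 6 = 288
  G: 7 × 1 × 6 = 42
  H: 7 × 10 × 3 = 210
Highest RPN is 288 → F.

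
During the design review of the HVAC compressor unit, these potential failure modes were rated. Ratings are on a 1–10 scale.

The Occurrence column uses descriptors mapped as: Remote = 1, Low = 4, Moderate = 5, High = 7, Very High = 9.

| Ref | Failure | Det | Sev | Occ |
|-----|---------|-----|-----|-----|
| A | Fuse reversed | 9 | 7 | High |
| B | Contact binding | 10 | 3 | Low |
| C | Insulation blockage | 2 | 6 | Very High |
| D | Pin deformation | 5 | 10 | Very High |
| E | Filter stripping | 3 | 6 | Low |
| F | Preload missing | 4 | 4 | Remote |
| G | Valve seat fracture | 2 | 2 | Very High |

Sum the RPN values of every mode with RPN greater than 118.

RPN = Severity × Occurrence × Detection:
  A: 7 × 7 × 9 = 441
  B: 3 × 4 × 10 = 120
  C: 6 × 9 × 2 = 108
  D: 10 × 9 × 5 = 450
  E: 6 × 4 × 3 = 72
  F: 4 × 1 × 4 = 16
  G: 2 × 9 × 2 = 36
RPN > 118: A (441), B (120), D (450).
Sum: 441 + 120 + 450 = 1011.

1011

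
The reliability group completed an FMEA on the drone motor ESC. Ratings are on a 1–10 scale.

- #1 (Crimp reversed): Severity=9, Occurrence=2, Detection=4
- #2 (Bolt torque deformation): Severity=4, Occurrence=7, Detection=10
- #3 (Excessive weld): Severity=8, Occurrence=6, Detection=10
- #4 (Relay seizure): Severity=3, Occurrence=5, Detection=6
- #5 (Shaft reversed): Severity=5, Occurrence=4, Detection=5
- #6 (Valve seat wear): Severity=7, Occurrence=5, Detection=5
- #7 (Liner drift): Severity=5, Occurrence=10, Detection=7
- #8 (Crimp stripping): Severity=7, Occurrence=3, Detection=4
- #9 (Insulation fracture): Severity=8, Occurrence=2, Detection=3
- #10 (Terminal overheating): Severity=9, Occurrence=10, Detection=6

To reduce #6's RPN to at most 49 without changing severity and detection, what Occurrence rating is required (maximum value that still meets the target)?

#6: S=7, O=5, D=5 → current RPN = 175.
Fixed product = 35. Need 35 × O ≤ 49, so O ≤ 49/35 = 1.40.
Maximum integer Occurrence rating = 1 (gives RPN 35; O=2 would give 70 > 49).

1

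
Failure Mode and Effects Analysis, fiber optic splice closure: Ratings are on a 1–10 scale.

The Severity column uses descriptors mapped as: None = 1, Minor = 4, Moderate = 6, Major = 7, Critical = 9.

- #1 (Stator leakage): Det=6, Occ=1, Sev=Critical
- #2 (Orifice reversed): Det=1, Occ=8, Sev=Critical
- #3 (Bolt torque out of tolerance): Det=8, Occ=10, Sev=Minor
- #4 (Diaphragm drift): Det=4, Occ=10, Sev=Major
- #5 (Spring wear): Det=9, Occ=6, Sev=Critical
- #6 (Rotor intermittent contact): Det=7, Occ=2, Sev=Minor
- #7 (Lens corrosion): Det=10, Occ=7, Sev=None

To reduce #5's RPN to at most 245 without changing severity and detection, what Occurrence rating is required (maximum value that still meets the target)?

#5: S=9, O=6, D=9 → current RPN = 486.
Fixed product = 81. Need 81 × O ≤ 245, so O ≤ 245/81 = 3.02.
Maximum integer Occurrence rating = 3 (gives RPN 243; O=4 would give 324 > 245).

3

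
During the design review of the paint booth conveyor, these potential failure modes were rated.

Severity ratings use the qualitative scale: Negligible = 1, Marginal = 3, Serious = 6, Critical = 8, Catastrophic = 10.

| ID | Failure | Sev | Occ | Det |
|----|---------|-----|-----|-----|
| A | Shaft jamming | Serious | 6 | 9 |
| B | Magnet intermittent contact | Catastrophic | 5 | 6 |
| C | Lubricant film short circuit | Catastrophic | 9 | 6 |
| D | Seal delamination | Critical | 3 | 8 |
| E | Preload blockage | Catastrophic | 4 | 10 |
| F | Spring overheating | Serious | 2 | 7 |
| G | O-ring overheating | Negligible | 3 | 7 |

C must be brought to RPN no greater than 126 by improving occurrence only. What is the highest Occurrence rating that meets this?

2

C: S=10, O=9, D=6 → current RPN = 540.
Fixed product = 60. Need 60 × O ≤ 126, so O ≤ 126/60 = 2.10.
Maximum integer Occurrence rating = 2 (gives RPN 120; O=3 would give 180 > 126).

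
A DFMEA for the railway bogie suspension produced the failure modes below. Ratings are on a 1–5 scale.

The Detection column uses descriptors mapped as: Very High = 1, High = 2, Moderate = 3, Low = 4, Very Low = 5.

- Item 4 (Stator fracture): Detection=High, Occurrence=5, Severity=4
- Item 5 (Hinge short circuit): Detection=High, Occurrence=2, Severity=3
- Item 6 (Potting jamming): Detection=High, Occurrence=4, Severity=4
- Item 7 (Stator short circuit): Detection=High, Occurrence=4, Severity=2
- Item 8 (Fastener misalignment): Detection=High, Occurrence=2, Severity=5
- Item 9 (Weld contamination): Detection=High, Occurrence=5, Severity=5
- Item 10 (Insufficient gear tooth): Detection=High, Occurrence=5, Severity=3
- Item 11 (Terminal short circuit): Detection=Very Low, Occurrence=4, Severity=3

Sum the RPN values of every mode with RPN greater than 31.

RPN = Severity × Occurrence × Detection:
  Item 4: 4 × 5 × 2 = 40
  Item 5: 3 × 2 × 2 = 12
  Item 6: 4 × 4 × 2 = 32
  Item 7: 2 × 4 × 2 = 16
  Item 8: 5 × 2 × 2 = 20
  Item 9: 5 × 5 × 2 = 50
  Item 10: 3 × 5 × 2 = 30
  Item 11: 3 × 4 × 5 = 60
RPN > 31: Item 4 (40), Item 6 (32), Item 9 (50), Item 11 (60).
Sum: 40 + 32 + 50 + 60 = 182.

182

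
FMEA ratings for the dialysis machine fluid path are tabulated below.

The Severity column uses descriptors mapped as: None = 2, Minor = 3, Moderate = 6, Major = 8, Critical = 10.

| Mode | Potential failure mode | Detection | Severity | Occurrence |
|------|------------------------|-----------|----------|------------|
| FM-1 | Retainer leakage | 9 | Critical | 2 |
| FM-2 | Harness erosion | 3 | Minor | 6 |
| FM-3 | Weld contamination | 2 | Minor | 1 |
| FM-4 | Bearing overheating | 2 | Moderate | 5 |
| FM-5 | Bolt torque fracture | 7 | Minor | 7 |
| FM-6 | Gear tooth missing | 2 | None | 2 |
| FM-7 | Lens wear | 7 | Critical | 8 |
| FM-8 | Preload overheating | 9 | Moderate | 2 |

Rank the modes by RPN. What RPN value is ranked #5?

60

RPN = Severity × Occurrence × Detection:
  FM-1: 10 × 2 × 9 = 180
  FM-2: 3 × 6 × 3 = 54
  FM-3: 3 × 1 × 2 = 6
  FM-4: 6 × 5 × 2 = 60
  FM-5: 3 × 7 × 7 = 147
  FM-6: 2 × 2 × 2 = 8
  FM-7: 10 × 8 × 7 = 560
  FM-8: 6 × 2 × 9 = 108
Sorted descending: 560, 180, 147, 108, 60, 54, 8, 6.
The fifth-highest RPN is 60 (FM-4).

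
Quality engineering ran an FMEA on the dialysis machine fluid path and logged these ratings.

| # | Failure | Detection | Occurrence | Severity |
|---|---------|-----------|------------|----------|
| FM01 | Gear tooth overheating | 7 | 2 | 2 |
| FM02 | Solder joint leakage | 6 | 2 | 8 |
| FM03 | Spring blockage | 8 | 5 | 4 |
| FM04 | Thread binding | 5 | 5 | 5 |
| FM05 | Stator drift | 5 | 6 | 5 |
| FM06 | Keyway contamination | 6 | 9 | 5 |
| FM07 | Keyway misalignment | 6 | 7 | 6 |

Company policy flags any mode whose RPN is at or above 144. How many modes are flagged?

RPN = Severity × Occurrence × Detection:
  FM01: 2 × 2 × 7 = 28
  FM02: 8 × 2 × 6 = 96
  FM03: 4 × 5 × 8 = 160
  FM04: 5 × 5 × 5 = 125
  FM05: 5 × 6 × 5 = 150
  FM06: 5 × 9 × 6 = 270
  FM07: 6 × 7 × 6 = 252
Modes with RPN ≥ 144: FM03 (160), FM05 (150), FM06 (270), FM07 (252) → 4.

4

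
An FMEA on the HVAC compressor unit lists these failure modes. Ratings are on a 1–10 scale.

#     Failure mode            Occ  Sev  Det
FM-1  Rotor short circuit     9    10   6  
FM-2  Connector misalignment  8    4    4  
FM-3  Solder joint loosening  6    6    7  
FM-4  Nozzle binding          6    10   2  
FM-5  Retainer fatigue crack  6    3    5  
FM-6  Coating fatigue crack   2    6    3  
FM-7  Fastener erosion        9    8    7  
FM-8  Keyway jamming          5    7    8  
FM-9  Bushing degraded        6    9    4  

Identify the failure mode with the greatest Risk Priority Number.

FM-1

RPN = Severity × Occurrence × Detection:
  FM-1: 10 × 9 × 6 = 540
  FM-2: 4 × 8 × 4 = 128
  FM-3: 6 × 6 × 7 = 252
  FM-4: 10 × 6 × 2 = 120
  FM-5: 3 × 6 × 5 = 90
  FM-6: 6 × 2 × 3 = 36
  FM-7: 8 × 9 × 7 = 504
  FM-8: 7 × 5 × 8 = 280
  FM-9: 9 × 6 × 4 = 216
Highest RPN is 540 → FM-1.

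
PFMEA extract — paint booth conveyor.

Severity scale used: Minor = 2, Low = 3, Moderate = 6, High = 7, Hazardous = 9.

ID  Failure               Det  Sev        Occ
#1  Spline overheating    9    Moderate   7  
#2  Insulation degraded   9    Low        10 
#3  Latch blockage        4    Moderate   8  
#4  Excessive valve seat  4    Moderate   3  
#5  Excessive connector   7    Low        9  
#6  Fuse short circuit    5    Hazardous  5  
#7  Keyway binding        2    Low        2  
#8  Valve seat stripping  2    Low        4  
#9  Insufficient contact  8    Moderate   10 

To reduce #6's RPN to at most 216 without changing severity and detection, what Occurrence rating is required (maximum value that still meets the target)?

#6: S=9, O=5, D=5 → current RPN = 225.
Fixed product = 45. Need 45 × O ≤ 216, so O ≤ 216/45 = 4.80.
Maximum integer Occurrence rating = 4 (gives RPN 180; O=5 would give 225 > 216).

4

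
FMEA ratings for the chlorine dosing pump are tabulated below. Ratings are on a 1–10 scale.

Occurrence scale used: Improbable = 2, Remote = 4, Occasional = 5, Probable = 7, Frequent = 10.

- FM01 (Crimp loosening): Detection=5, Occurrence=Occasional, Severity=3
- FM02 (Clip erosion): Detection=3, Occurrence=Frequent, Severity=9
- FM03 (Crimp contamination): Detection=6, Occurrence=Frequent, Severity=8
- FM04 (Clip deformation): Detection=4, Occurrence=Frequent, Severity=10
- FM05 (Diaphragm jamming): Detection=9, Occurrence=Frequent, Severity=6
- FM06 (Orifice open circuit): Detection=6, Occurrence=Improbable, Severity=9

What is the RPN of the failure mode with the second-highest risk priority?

RPN = Severity × Occurrence × Detection:
  FM01: 3 × 5 × 5 = 75
  FM02: 9 × 10 × 3 = 270
  FM03: 8 × 10 × 6 = 480
  FM04: 10 × 10 × 4 = 400
  FM05: 6 × 10 × 9 = 540
  FM06: 9 × 2 × 6 = 108
Sorted descending: 540, 480, 400, 270, 108, 75.
The second-highest RPN is 480 (FM03).

480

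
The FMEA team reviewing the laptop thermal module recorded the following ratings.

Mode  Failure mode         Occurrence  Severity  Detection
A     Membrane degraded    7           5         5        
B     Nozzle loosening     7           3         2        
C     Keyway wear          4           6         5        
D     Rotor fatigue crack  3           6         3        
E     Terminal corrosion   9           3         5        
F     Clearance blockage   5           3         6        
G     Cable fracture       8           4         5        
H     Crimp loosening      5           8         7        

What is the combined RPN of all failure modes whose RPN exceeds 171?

455

RPN = Severity × Occurrence × Detection:
  A: 5 × 7 × 5 = 175
  B: 3 × 7 × 2 = 42
  C: 6 × 4 × 5 = 120
  D: 6 × 3 × 3 = 54
  E: 3 × 9 × 5 = 135
  F: 3 × 5 × 6 = 90
  G: 4 × 8 × 5 = 160
  H: 8 × 5 × 7 = 280
RPN > 171: A (175), H (280).
Sum: 175 + 280 = 455.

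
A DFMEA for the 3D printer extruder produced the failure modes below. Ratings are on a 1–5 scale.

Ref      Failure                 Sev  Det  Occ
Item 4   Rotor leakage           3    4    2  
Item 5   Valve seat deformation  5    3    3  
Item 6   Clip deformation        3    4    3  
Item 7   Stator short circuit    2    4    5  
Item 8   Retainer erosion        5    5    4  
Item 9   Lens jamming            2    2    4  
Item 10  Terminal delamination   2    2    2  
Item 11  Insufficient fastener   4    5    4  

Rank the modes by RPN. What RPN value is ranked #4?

40

RPN = Severity × Occurrence × Detection:
  Item 4: 3 × 2 × 4 = 24
  Item 5: 5 × 3 × 3 = 45
  Item 6: 3 × 3 × 4 = 36
  Item 7: 2 × 5 × 4 = 40
  Item 8: 5 × 4 × 5 = 100
  Item 9: 2 × 4 × 2 = 16
  Item 10: 2 × 2 × 2 = 8
  Item 11: 4 × 4 × 5 = 80
Sorted descending: 100, 80, 45, 40, 36, 24, 16, 8.
The fourth-highest RPN is 40 (Item 7).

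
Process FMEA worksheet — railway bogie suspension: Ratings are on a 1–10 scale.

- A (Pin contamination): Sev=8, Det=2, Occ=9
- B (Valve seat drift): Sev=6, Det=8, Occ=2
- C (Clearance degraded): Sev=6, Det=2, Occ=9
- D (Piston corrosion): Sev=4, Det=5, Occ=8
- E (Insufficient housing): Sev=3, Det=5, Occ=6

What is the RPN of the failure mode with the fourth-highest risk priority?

RPN = Severity × Occurrence × Detection:
  A: 8 × 9 × 2 = 144
  B: 6 × 2 × 8 = 96
  C: 6 × 9 × 2 = 108
  D: 4 × 8 × 5 = 160
  E: 3 × 6 × 5 = 90
Sorted descending: 160, 144, 108, 96, 90.
The fourth-highest RPN is 96 (B).

96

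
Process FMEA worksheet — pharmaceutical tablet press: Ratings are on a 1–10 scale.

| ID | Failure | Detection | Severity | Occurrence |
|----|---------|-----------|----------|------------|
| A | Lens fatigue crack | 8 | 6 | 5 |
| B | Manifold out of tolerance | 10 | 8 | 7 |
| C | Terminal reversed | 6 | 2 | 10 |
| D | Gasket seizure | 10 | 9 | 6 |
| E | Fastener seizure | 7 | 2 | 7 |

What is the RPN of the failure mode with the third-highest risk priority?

RPN = Severity × Occurrence × Detection:
  A: 6 × 5 × 8 = 240
  B: 8 × 7 × 10 = 560
  C: 2 × 10 × 6 = 120
  D: 9 × 6 × 10 = 540
  E: 2 × 7 × 7 = 98
Sorted descending: 560, 540, 240, 120, 98.
The third-highest RPN is 240 (A).

240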